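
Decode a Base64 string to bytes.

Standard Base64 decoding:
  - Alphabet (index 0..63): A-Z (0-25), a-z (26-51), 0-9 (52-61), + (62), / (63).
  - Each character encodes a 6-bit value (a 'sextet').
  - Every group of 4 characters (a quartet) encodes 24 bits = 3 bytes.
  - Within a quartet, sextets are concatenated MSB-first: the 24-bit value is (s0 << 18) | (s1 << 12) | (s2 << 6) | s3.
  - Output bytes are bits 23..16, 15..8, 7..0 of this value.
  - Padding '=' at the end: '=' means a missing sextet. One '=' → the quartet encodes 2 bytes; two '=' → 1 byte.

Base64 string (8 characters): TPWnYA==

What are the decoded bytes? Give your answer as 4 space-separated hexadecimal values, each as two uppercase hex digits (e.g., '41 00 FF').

Answer: 4C F5 A7 60

Derivation:
After char 0 ('T'=19): chars_in_quartet=1 acc=0x13 bytes_emitted=0
After char 1 ('P'=15): chars_in_quartet=2 acc=0x4CF bytes_emitted=0
After char 2 ('W'=22): chars_in_quartet=3 acc=0x133D6 bytes_emitted=0
After char 3 ('n'=39): chars_in_quartet=4 acc=0x4CF5A7 -> emit 4C F5 A7, reset; bytes_emitted=3
After char 4 ('Y'=24): chars_in_quartet=1 acc=0x18 bytes_emitted=3
After char 5 ('A'=0): chars_in_quartet=2 acc=0x600 bytes_emitted=3
Padding '==': partial quartet acc=0x600 -> emit 60; bytes_emitted=4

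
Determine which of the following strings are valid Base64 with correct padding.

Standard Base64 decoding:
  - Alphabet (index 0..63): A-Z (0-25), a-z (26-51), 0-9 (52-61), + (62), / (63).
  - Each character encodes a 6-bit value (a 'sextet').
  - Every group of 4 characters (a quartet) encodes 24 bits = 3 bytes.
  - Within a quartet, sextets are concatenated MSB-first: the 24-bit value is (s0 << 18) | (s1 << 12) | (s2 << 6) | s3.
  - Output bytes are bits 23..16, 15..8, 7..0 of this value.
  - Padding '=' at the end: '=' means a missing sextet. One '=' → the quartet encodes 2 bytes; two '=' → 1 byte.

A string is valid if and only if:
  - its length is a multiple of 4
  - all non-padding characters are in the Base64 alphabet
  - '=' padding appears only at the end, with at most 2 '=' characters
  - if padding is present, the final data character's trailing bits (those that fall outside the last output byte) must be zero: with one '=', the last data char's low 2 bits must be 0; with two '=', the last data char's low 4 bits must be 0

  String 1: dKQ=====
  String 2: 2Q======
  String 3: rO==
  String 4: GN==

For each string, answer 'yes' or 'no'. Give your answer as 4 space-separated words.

Answer: no no no no

Derivation:
String 1: 'dKQ=====' → invalid (5 pad chars (max 2))
String 2: '2Q======' → invalid (6 pad chars (max 2))
String 3: 'rO==' → invalid (bad trailing bits)
String 4: 'GN==' → invalid (bad trailing bits)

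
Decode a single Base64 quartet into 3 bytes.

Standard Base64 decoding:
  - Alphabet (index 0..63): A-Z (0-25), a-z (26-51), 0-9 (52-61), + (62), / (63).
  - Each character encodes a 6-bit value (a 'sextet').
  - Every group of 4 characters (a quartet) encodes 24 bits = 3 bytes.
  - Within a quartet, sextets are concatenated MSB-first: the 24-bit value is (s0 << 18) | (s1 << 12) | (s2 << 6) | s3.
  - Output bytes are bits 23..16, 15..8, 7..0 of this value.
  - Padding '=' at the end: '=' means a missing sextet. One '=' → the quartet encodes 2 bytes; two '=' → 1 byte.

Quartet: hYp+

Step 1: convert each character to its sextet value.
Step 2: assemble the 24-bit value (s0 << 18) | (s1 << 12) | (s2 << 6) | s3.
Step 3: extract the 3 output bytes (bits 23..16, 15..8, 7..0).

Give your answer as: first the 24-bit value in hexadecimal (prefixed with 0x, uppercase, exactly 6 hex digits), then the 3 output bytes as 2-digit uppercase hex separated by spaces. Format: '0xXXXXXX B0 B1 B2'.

Sextets: h=33, Y=24, p=41, +=62
24-bit: (33<<18) | (24<<12) | (41<<6) | 62
      = 0x840000 | 0x018000 | 0x000A40 | 0x00003E
      = 0x858A7E
Bytes: (v>>16)&0xFF=85, (v>>8)&0xFF=8A, v&0xFF=7E

Answer: 0x858A7E 85 8A 7E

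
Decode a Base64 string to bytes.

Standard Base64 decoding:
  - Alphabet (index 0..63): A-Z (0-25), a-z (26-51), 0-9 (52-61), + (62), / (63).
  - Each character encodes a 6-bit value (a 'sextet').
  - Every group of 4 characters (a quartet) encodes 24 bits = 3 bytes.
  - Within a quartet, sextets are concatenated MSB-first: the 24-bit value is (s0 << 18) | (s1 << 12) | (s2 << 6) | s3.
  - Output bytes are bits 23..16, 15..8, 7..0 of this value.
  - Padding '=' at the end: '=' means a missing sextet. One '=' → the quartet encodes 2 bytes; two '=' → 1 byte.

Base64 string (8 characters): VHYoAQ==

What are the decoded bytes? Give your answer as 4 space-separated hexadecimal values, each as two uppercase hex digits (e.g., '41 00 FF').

After char 0 ('V'=21): chars_in_quartet=1 acc=0x15 bytes_emitted=0
After char 1 ('H'=7): chars_in_quartet=2 acc=0x547 bytes_emitted=0
After char 2 ('Y'=24): chars_in_quartet=3 acc=0x151D8 bytes_emitted=0
After char 3 ('o'=40): chars_in_quartet=4 acc=0x547628 -> emit 54 76 28, reset; bytes_emitted=3
After char 4 ('A'=0): chars_in_quartet=1 acc=0x0 bytes_emitted=3
After char 5 ('Q'=16): chars_in_quartet=2 acc=0x10 bytes_emitted=3
Padding '==': partial quartet acc=0x10 -> emit 01; bytes_emitted=4

Answer: 54 76 28 01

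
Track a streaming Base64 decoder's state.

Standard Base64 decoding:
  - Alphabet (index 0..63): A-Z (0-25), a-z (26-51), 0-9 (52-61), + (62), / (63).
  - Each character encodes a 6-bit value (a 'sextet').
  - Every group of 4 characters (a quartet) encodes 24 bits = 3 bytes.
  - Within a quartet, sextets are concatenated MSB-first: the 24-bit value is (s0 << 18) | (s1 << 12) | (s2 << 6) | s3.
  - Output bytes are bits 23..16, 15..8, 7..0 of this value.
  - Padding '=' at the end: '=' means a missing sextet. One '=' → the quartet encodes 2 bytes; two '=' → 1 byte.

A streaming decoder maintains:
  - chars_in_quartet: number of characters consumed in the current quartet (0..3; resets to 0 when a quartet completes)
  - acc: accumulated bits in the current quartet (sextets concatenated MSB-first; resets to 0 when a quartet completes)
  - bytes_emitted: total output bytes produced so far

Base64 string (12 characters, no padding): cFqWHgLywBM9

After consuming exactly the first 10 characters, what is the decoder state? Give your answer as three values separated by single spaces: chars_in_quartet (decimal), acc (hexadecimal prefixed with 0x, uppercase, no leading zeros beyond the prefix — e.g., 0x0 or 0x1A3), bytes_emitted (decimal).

Answer: 2 0xC01 6

Derivation:
After char 0 ('c'=28): chars_in_quartet=1 acc=0x1C bytes_emitted=0
After char 1 ('F'=5): chars_in_quartet=2 acc=0x705 bytes_emitted=0
After char 2 ('q'=42): chars_in_quartet=3 acc=0x1C16A bytes_emitted=0
After char 3 ('W'=22): chars_in_quartet=4 acc=0x705A96 -> emit 70 5A 96, reset; bytes_emitted=3
After char 4 ('H'=7): chars_in_quartet=1 acc=0x7 bytes_emitted=3
After char 5 ('g'=32): chars_in_quartet=2 acc=0x1E0 bytes_emitted=3
After char 6 ('L'=11): chars_in_quartet=3 acc=0x780B bytes_emitted=3
After char 7 ('y'=50): chars_in_quartet=4 acc=0x1E02F2 -> emit 1E 02 F2, reset; bytes_emitted=6
After char 8 ('w'=48): chars_in_quartet=1 acc=0x30 bytes_emitted=6
After char 9 ('B'=1): chars_in_quartet=2 acc=0xC01 bytes_emitted=6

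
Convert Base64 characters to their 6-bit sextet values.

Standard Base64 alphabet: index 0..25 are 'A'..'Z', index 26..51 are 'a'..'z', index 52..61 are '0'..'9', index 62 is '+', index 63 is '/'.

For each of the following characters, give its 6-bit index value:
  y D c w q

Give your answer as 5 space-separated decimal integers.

'y': a..z range, 26 + ord('y') − ord('a') = 50
'D': A..Z range, ord('D') − ord('A') = 3
'c': a..z range, 26 + ord('c') − ord('a') = 28
'w': a..z range, 26 + ord('w') − ord('a') = 48
'q': a..z range, 26 + ord('q') − ord('a') = 42

Answer: 50 3 28 48 42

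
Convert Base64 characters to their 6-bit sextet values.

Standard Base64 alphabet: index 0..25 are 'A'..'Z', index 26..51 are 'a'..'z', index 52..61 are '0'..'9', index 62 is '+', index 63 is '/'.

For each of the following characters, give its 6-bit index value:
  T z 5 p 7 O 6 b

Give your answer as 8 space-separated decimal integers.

Answer: 19 51 57 41 59 14 58 27

Derivation:
'T': A..Z range, ord('T') − ord('A') = 19
'z': a..z range, 26 + ord('z') − ord('a') = 51
'5': 0..9 range, 52 + ord('5') − ord('0') = 57
'p': a..z range, 26 + ord('p') − ord('a') = 41
'7': 0..9 range, 52 + ord('7') − ord('0') = 59
'O': A..Z range, ord('O') − ord('A') = 14
'6': 0..9 range, 52 + ord('6') − ord('0') = 58
'b': a..z range, 26 + ord('b') − ord('a') = 27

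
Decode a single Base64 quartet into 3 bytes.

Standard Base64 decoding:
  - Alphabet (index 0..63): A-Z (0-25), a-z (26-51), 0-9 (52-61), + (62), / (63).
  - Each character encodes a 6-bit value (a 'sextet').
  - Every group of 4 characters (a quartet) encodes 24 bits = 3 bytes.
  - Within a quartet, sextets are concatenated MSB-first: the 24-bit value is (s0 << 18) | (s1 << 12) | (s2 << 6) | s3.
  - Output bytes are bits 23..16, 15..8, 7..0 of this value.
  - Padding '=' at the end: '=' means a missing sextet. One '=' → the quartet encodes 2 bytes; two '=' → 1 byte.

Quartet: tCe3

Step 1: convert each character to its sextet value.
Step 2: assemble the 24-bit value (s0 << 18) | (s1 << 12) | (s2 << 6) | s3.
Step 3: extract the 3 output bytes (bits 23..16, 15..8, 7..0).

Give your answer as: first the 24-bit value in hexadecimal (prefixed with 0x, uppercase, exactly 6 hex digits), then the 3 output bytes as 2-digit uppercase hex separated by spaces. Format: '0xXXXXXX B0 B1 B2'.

Answer: 0xB427B7 B4 27 B7

Derivation:
Sextets: t=45, C=2, e=30, 3=55
24-bit: (45<<18) | (2<<12) | (30<<6) | 55
      = 0xB40000 | 0x002000 | 0x000780 | 0x000037
      = 0xB427B7
Bytes: (v>>16)&0xFF=B4, (v>>8)&0xFF=27, v&0xFF=B7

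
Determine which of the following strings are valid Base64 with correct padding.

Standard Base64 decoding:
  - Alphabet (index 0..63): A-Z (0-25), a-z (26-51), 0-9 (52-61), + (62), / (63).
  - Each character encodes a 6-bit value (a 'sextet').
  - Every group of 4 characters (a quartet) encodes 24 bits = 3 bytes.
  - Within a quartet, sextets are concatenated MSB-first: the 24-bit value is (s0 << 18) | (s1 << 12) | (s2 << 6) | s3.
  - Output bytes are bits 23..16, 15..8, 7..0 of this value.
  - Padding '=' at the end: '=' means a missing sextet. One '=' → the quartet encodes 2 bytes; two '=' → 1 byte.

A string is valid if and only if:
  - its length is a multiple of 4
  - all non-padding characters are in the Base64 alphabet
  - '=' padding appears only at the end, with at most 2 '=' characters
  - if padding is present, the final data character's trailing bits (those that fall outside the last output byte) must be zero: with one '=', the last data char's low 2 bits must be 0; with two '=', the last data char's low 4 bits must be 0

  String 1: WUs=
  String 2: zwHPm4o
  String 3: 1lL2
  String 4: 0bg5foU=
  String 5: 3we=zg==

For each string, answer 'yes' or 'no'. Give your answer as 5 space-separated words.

String 1: 'WUs=' → valid
String 2: 'zwHPm4o' → invalid (len=7 not mult of 4)
String 3: '1lL2' → valid
String 4: '0bg5foU=' → valid
String 5: '3we=zg==' → invalid (bad char(s): ['=']; '=' in middle)

Answer: yes no yes yes no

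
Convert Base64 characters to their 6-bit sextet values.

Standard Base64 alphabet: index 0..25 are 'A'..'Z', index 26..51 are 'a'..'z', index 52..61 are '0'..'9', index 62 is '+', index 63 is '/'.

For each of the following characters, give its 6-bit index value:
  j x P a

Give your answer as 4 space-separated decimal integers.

Answer: 35 49 15 26

Derivation:
'j': a..z range, 26 + ord('j') − ord('a') = 35
'x': a..z range, 26 + ord('x') − ord('a') = 49
'P': A..Z range, ord('P') − ord('A') = 15
'a': a..z range, 26 + ord('a') − ord('a') = 26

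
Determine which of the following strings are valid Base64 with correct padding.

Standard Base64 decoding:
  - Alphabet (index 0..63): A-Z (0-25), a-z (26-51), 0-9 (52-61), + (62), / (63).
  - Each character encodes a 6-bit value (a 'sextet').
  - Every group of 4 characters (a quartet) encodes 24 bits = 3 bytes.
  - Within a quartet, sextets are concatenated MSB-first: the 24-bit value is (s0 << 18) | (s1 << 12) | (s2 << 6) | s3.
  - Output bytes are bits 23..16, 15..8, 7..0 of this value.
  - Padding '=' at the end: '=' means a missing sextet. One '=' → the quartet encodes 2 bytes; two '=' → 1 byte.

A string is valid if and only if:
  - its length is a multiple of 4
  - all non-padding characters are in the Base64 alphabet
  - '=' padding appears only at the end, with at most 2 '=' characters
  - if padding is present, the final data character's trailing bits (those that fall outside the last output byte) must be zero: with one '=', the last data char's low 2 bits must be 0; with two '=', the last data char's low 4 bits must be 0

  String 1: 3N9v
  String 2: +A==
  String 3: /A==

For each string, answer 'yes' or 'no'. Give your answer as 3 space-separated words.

Answer: yes yes yes

Derivation:
String 1: '3N9v' → valid
String 2: '+A==' → valid
String 3: '/A==' → valid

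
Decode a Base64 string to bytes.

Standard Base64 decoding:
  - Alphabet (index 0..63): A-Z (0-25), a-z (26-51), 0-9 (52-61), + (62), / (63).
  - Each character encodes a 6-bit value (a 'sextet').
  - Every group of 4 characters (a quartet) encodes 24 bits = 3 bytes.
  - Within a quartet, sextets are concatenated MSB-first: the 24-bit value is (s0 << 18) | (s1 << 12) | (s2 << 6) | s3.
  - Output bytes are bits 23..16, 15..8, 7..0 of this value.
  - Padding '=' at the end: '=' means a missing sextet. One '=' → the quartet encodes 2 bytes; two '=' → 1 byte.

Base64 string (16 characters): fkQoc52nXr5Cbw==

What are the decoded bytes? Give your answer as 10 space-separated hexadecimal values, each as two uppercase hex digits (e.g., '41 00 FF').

After char 0 ('f'=31): chars_in_quartet=1 acc=0x1F bytes_emitted=0
After char 1 ('k'=36): chars_in_quartet=2 acc=0x7E4 bytes_emitted=0
After char 2 ('Q'=16): chars_in_quartet=3 acc=0x1F910 bytes_emitted=0
After char 3 ('o'=40): chars_in_quartet=4 acc=0x7E4428 -> emit 7E 44 28, reset; bytes_emitted=3
After char 4 ('c'=28): chars_in_quartet=1 acc=0x1C bytes_emitted=3
After char 5 ('5'=57): chars_in_quartet=2 acc=0x739 bytes_emitted=3
After char 6 ('2'=54): chars_in_quartet=3 acc=0x1CE76 bytes_emitted=3
After char 7 ('n'=39): chars_in_quartet=4 acc=0x739DA7 -> emit 73 9D A7, reset; bytes_emitted=6
After char 8 ('X'=23): chars_in_quartet=1 acc=0x17 bytes_emitted=6
After char 9 ('r'=43): chars_in_quartet=2 acc=0x5EB bytes_emitted=6
After char 10 ('5'=57): chars_in_quartet=3 acc=0x17AF9 bytes_emitted=6
After char 11 ('C'=2): chars_in_quartet=4 acc=0x5EBE42 -> emit 5E BE 42, reset; bytes_emitted=9
After char 12 ('b'=27): chars_in_quartet=1 acc=0x1B bytes_emitted=9
After char 13 ('w'=48): chars_in_quartet=2 acc=0x6F0 bytes_emitted=9
Padding '==': partial quartet acc=0x6F0 -> emit 6F; bytes_emitted=10

Answer: 7E 44 28 73 9D A7 5E BE 42 6F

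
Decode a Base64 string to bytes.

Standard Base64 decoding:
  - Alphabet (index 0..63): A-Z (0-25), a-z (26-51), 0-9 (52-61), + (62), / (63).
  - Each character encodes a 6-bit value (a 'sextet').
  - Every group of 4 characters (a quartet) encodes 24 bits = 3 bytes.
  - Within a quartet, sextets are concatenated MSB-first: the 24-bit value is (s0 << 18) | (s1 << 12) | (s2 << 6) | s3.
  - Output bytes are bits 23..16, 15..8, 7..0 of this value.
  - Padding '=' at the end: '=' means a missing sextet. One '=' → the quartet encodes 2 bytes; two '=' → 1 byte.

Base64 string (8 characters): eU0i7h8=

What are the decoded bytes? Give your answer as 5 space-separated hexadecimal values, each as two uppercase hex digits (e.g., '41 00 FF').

After char 0 ('e'=30): chars_in_quartet=1 acc=0x1E bytes_emitted=0
After char 1 ('U'=20): chars_in_quartet=2 acc=0x794 bytes_emitted=0
After char 2 ('0'=52): chars_in_quartet=3 acc=0x1E534 bytes_emitted=0
After char 3 ('i'=34): chars_in_quartet=4 acc=0x794D22 -> emit 79 4D 22, reset; bytes_emitted=3
After char 4 ('7'=59): chars_in_quartet=1 acc=0x3B bytes_emitted=3
After char 5 ('h'=33): chars_in_quartet=2 acc=0xEE1 bytes_emitted=3
After char 6 ('8'=60): chars_in_quartet=3 acc=0x3B87C bytes_emitted=3
Padding '=': partial quartet acc=0x3B87C -> emit EE 1F; bytes_emitted=5

Answer: 79 4D 22 EE 1F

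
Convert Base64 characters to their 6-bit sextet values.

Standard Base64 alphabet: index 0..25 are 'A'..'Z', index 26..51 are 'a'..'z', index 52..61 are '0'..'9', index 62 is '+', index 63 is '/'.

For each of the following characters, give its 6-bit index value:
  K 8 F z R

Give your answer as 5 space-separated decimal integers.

Answer: 10 60 5 51 17

Derivation:
'K': A..Z range, ord('K') − ord('A') = 10
'8': 0..9 range, 52 + ord('8') − ord('0') = 60
'F': A..Z range, ord('F') − ord('A') = 5
'z': a..z range, 26 + ord('z') − ord('a') = 51
'R': A..Z range, ord('R') − ord('A') = 17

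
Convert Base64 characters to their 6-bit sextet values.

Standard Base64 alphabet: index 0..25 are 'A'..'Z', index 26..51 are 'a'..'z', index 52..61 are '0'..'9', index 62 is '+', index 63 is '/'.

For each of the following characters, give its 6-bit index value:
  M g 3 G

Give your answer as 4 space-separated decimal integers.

Answer: 12 32 55 6

Derivation:
'M': A..Z range, ord('M') − ord('A') = 12
'g': a..z range, 26 + ord('g') − ord('a') = 32
'3': 0..9 range, 52 + ord('3') − ord('0') = 55
'G': A..Z range, ord('G') − ord('A') = 6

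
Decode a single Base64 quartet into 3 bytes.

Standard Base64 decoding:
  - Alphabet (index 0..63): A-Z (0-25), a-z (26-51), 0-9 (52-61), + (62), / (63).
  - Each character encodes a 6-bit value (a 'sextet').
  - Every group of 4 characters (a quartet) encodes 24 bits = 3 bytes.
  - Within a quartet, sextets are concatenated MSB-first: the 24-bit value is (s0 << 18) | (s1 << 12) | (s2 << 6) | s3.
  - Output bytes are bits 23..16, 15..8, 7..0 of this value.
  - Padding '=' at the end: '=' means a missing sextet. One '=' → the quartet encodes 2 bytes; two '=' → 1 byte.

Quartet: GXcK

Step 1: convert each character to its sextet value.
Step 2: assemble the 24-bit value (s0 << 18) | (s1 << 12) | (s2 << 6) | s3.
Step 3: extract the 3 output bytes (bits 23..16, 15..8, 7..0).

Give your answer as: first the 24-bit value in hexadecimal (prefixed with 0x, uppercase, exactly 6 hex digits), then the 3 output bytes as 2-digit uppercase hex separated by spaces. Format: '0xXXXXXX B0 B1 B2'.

Sextets: G=6, X=23, c=28, K=10
24-bit: (6<<18) | (23<<12) | (28<<6) | 10
      = 0x180000 | 0x017000 | 0x000700 | 0x00000A
      = 0x19770A
Bytes: (v>>16)&0xFF=19, (v>>8)&0xFF=77, v&0xFF=0A

Answer: 0x19770A 19 77 0A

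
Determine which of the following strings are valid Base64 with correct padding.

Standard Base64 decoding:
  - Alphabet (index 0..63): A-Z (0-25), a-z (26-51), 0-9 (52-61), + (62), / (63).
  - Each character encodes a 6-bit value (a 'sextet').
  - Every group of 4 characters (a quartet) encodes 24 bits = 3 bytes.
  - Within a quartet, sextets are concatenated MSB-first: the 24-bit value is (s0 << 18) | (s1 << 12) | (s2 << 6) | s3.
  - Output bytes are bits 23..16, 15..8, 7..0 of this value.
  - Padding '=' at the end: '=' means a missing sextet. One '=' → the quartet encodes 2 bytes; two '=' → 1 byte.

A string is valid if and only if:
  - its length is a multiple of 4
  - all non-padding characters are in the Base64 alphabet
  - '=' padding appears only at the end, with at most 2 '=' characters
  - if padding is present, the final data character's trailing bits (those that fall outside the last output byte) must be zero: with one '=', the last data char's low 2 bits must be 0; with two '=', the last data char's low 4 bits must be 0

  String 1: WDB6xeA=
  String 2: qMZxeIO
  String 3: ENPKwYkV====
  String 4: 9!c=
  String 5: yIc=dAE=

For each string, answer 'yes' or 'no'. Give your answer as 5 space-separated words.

String 1: 'WDB6xeA=' → valid
String 2: 'qMZxeIO' → invalid (len=7 not mult of 4)
String 3: 'ENPKwYkV====' → invalid (4 pad chars (max 2))
String 4: '9!c=' → invalid (bad char(s): ['!'])
String 5: 'yIc=dAE=' → invalid (bad char(s): ['=']; '=' in middle)

Answer: yes no no no no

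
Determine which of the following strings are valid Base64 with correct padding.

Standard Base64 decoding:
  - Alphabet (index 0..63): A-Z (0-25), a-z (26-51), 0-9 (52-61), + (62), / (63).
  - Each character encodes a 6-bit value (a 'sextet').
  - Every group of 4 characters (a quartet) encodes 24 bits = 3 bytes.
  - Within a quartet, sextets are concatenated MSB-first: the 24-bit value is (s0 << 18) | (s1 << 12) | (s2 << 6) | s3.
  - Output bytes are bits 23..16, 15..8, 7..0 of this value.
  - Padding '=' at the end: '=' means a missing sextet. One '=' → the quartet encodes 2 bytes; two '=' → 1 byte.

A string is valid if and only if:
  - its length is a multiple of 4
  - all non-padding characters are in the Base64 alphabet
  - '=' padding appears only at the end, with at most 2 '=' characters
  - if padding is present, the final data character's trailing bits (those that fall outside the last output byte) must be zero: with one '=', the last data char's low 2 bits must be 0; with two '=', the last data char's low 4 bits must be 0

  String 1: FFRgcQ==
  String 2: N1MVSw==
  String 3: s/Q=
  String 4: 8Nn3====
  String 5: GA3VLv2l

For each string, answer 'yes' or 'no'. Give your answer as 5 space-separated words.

String 1: 'FFRgcQ==' → valid
String 2: 'N1MVSw==' → valid
String 3: 's/Q=' → valid
String 4: '8Nn3====' → invalid (4 pad chars (max 2))
String 5: 'GA3VLv2l' → valid

Answer: yes yes yes no yes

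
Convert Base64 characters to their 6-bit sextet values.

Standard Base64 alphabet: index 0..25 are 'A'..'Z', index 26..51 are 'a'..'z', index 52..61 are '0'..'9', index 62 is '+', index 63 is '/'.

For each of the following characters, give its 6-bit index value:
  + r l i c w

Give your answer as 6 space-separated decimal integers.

'+': index 62
'r': a..z range, 26 + ord('r') − ord('a') = 43
'l': a..z range, 26 + ord('l') − ord('a') = 37
'i': a..z range, 26 + ord('i') − ord('a') = 34
'c': a..z range, 26 + ord('c') − ord('a') = 28
'w': a..z range, 26 + ord('w') − ord('a') = 48

Answer: 62 43 37 34 28 48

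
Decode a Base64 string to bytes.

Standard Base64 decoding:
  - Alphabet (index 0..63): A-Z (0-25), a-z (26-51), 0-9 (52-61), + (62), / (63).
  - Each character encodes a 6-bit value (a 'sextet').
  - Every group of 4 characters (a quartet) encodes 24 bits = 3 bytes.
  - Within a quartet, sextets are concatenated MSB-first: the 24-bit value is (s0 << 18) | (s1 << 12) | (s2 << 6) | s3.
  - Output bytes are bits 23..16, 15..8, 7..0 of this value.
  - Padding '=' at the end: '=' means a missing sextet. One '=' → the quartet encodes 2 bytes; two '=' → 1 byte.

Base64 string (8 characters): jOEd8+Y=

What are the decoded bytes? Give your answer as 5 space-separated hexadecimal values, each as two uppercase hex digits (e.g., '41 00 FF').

After char 0 ('j'=35): chars_in_quartet=1 acc=0x23 bytes_emitted=0
After char 1 ('O'=14): chars_in_quartet=2 acc=0x8CE bytes_emitted=0
After char 2 ('E'=4): chars_in_quartet=3 acc=0x23384 bytes_emitted=0
After char 3 ('d'=29): chars_in_quartet=4 acc=0x8CE11D -> emit 8C E1 1D, reset; bytes_emitted=3
After char 4 ('8'=60): chars_in_quartet=1 acc=0x3C bytes_emitted=3
After char 5 ('+'=62): chars_in_quartet=2 acc=0xF3E bytes_emitted=3
After char 6 ('Y'=24): chars_in_quartet=3 acc=0x3CF98 bytes_emitted=3
Padding '=': partial quartet acc=0x3CF98 -> emit F3 E6; bytes_emitted=5

Answer: 8C E1 1D F3 E6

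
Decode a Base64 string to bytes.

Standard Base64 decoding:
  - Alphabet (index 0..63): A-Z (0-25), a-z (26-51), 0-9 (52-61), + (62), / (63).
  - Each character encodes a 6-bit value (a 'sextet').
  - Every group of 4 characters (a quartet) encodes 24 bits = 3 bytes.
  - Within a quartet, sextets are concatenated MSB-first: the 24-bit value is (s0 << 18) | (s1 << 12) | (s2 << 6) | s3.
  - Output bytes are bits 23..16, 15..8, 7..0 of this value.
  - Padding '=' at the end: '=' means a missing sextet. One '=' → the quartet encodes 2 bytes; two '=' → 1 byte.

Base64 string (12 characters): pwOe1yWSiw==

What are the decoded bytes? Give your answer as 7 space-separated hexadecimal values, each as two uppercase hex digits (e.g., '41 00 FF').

After char 0 ('p'=41): chars_in_quartet=1 acc=0x29 bytes_emitted=0
After char 1 ('w'=48): chars_in_quartet=2 acc=0xA70 bytes_emitted=0
After char 2 ('O'=14): chars_in_quartet=3 acc=0x29C0E bytes_emitted=0
After char 3 ('e'=30): chars_in_quartet=4 acc=0xA7039E -> emit A7 03 9E, reset; bytes_emitted=3
After char 4 ('1'=53): chars_in_quartet=1 acc=0x35 bytes_emitted=3
After char 5 ('y'=50): chars_in_quartet=2 acc=0xD72 bytes_emitted=3
After char 6 ('W'=22): chars_in_quartet=3 acc=0x35C96 bytes_emitted=3
After char 7 ('S'=18): chars_in_quartet=4 acc=0xD72592 -> emit D7 25 92, reset; bytes_emitted=6
After char 8 ('i'=34): chars_in_quartet=1 acc=0x22 bytes_emitted=6
After char 9 ('w'=48): chars_in_quartet=2 acc=0x8B0 bytes_emitted=6
Padding '==': partial quartet acc=0x8B0 -> emit 8B; bytes_emitted=7

Answer: A7 03 9E D7 25 92 8B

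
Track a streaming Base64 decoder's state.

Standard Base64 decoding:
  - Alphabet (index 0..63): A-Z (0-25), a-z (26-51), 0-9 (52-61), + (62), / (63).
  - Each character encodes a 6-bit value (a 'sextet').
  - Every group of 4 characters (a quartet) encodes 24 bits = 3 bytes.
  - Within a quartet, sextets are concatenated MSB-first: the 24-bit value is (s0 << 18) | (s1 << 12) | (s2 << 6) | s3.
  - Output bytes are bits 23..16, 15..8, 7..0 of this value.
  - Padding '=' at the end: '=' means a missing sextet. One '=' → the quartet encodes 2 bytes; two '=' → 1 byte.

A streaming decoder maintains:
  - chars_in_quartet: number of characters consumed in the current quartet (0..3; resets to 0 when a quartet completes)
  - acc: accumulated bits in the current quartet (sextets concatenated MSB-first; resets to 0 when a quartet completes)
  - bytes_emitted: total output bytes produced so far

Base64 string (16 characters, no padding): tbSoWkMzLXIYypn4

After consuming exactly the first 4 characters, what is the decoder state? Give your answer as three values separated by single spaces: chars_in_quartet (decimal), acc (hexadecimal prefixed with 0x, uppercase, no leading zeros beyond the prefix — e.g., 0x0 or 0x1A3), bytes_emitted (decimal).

After char 0 ('t'=45): chars_in_quartet=1 acc=0x2D bytes_emitted=0
After char 1 ('b'=27): chars_in_quartet=2 acc=0xB5B bytes_emitted=0
After char 2 ('S'=18): chars_in_quartet=3 acc=0x2D6D2 bytes_emitted=0
After char 3 ('o'=40): chars_in_quartet=4 acc=0xB5B4A8 -> emit B5 B4 A8, reset; bytes_emitted=3

Answer: 0 0x0 3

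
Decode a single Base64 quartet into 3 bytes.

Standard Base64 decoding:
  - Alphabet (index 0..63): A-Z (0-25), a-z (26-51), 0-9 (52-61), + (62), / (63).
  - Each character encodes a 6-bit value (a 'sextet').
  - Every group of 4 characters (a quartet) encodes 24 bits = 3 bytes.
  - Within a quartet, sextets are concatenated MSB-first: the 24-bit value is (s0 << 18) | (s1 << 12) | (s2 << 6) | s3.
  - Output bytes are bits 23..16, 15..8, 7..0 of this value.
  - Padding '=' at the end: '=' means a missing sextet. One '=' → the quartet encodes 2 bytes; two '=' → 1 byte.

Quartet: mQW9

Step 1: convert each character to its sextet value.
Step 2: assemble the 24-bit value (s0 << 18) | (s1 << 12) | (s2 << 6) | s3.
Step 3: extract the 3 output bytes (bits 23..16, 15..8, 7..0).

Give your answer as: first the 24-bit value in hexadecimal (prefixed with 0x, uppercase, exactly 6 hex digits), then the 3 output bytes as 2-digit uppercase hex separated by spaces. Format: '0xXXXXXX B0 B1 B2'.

Sextets: m=38, Q=16, W=22, 9=61
24-bit: (38<<18) | (16<<12) | (22<<6) | 61
      = 0x980000 | 0x010000 | 0x000580 | 0x00003D
      = 0x9905BD
Bytes: (v>>16)&0xFF=99, (v>>8)&0xFF=05, v&0xFF=BD

Answer: 0x9905BD 99 05 BD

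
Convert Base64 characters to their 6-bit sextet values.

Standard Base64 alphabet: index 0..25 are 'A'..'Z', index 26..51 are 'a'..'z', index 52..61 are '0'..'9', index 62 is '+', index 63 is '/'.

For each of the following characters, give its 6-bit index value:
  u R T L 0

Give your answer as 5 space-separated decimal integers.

'u': a..z range, 26 + ord('u') − ord('a') = 46
'R': A..Z range, ord('R') − ord('A') = 17
'T': A..Z range, ord('T') − ord('A') = 19
'L': A..Z range, ord('L') − ord('A') = 11
'0': 0..9 range, 52 + ord('0') − ord('0') = 52

Answer: 46 17 19 11 52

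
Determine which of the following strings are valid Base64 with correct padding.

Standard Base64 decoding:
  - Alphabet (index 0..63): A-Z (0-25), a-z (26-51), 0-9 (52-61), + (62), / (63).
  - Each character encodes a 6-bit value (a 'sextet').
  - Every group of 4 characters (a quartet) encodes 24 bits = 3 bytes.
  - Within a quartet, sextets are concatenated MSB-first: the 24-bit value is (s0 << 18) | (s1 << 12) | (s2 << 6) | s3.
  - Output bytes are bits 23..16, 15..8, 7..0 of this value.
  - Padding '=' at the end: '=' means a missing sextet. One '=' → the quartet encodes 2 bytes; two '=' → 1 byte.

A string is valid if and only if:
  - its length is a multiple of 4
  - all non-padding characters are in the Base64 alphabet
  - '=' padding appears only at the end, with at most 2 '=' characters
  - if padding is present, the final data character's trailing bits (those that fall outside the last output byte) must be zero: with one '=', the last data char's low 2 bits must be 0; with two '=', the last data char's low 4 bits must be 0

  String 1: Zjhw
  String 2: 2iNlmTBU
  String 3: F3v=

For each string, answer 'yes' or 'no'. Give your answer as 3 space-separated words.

String 1: 'Zjhw' → valid
String 2: '2iNlmTBU' → valid
String 3: 'F3v=' → invalid (bad trailing bits)

Answer: yes yes no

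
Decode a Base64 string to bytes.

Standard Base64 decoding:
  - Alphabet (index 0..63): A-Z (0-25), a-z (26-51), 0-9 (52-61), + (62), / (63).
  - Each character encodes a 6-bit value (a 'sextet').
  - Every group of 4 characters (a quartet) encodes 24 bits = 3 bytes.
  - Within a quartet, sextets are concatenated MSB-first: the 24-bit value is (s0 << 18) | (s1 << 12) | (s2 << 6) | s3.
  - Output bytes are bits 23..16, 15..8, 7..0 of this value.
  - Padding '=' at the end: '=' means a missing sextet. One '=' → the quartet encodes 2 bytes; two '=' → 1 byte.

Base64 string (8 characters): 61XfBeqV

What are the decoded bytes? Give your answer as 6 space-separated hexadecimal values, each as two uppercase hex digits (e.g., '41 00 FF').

Answer: EB 55 DF 05 EA 95

Derivation:
After char 0 ('6'=58): chars_in_quartet=1 acc=0x3A bytes_emitted=0
After char 1 ('1'=53): chars_in_quartet=2 acc=0xEB5 bytes_emitted=0
After char 2 ('X'=23): chars_in_quartet=3 acc=0x3AD57 bytes_emitted=0
After char 3 ('f'=31): chars_in_quartet=4 acc=0xEB55DF -> emit EB 55 DF, reset; bytes_emitted=3
After char 4 ('B'=1): chars_in_quartet=1 acc=0x1 bytes_emitted=3
After char 5 ('e'=30): chars_in_quartet=2 acc=0x5E bytes_emitted=3
After char 6 ('q'=42): chars_in_quartet=3 acc=0x17AA bytes_emitted=3
After char 7 ('V'=21): chars_in_quartet=4 acc=0x5EA95 -> emit 05 EA 95, reset; bytes_emitted=6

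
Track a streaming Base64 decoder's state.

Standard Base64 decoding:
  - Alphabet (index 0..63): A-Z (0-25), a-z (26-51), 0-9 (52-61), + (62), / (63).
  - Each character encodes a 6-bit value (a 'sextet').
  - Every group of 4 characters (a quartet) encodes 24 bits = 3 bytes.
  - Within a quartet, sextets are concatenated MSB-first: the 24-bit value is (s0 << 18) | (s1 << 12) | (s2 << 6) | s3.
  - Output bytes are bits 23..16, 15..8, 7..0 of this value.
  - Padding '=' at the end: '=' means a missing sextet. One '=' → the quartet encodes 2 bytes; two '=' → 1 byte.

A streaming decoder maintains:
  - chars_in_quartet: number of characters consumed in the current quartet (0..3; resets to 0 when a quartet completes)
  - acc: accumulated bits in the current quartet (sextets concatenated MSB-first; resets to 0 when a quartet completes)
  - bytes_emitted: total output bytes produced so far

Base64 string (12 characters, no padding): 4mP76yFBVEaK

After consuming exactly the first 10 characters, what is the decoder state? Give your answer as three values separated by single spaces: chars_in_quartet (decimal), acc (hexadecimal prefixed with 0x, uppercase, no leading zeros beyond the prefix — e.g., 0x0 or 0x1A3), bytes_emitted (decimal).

Answer: 2 0x544 6

Derivation:
After char 0 ('4'=56): chars_in_quartet=1 acc=0x38 bytes_emitted=0
After char 1 ('m'=38): chars_in_quartet=2 acc=0xE26 bytes_emitted=0
After char 2 ('P'=15): chars_in_quartet=3 acc=0x3898F bytes_emitted=0
After char 3 ('7'=59): chars_in_quartet=4 acc=0xE263FB -> emit E2 63 FB, reset; bytes_emitted=3
After char 4 ('6'=58): chars_in_quartet=1 acc=0x3A bytes_emitted=3
After char 5 ('y'=50): chars_in_quartet=2 acc=0xEB2 bytes_emitted=3
After char 6 ('F'=5): chars_in_quartet=3 acc=0x3AC85 bytes_emitted=3
After char 7 ('B'=1): chars_in_quartet=4 acc=0xEB2141 -> emit EB 21 41, reset; bytes_emitted=6
After char 8 ('V'=21): chars_in_quartet=1 acc=0x15 bytes_emitted=6
After char 9 ('E'=4): chars_in_quartet=2 acc=0x544 bytes_emitted=6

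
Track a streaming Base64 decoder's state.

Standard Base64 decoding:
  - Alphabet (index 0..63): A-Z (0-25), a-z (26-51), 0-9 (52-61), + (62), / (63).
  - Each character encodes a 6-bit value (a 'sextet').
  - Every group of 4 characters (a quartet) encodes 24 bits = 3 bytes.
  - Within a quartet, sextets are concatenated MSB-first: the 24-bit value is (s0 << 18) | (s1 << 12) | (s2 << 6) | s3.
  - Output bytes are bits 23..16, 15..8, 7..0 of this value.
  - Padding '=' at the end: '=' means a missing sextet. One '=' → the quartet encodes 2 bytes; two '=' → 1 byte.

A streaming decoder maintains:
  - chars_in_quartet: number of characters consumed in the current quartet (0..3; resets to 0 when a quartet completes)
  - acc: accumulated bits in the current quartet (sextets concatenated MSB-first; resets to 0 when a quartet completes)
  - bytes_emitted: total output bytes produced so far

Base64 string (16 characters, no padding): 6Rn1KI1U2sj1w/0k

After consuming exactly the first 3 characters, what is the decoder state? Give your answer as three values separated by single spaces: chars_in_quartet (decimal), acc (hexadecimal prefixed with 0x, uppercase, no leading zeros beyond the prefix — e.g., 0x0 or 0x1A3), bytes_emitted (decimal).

Answer: 3 0x3A467 0

Derivation:
After char 0 ('6'=58): chars_in_quartet=1 acc=0x3A bytes_emitted=0
After char 1 ('R'=17): chars_in_quartet=2 acc=0xE91 bytes_emitted=0
After char 2 ('n'=39): chars_in_quartet=3 acc=0x3A467 bytes_emitted=0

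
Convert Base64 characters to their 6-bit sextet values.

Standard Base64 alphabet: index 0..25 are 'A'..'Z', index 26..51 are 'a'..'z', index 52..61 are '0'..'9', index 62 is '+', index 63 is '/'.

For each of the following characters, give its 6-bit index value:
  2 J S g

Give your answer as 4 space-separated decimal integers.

Answer: 54 9 18 32

Derivation:
'2': 0..9 range, 52 + ord('2') − ord('0') = 54
'J': A..Z range, ord('J') − ord('A') = 9
'S': A..Z range, ord('S') − ord('A') = 18
'g': a..z range, 26 + ord('g') − ord('a') = 32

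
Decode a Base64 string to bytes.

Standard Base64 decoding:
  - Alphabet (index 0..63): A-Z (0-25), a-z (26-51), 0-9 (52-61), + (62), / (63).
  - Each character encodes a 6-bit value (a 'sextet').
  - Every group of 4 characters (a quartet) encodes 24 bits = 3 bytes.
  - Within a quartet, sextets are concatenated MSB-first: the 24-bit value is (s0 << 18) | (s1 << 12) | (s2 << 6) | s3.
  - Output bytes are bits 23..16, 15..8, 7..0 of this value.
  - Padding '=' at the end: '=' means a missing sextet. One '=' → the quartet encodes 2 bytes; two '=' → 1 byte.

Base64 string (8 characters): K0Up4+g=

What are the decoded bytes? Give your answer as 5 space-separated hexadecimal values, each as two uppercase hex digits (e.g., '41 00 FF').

Answer: 2B 45 29 E3 E8

Derivation:
After char 0 ('K'=10): chars_in_quartet=1 acc=0xA bytes_emitted=0
After char 1 ('0'=52): chars_in_quartet=2 acc=0x2B4 bytes_emitted=0
After char 2 ('U'=20): chars_in_quartet=3 acc=0xAD14 bytes_emitted=0
After char 3 ('p'=41): chars_in_quartet=4 acc=0x2B4529 -> emit 2B 45 29, reset; bytes_emitted=3
After char 4 ('4'=56): chars_in_quartet=1 acc=0x38 bytes_emitted=3
After char 5 ('+'=62): chars_in_quartet=2 acc=0xE3E bytes_emitted=3
After char 6 ('g'=32): chars_in_quartet=3 acc=0x38FA0 bytes_emitted=3
Padding '=': partial quartet acc=0x38FA0 -> emit E3 E8; bytes_emitted=5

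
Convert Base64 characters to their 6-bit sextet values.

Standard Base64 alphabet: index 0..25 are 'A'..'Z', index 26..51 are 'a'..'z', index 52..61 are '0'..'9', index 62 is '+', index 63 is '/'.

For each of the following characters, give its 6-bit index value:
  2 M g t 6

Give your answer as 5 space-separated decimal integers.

'2': 0..9 range, 52 + ord('2') − ord('0') = 54
'M': A..Z range, ord('M') − ord('A') = 12
'g': a..z range, 26 + ord('g') − ord('a') = 32
't': a..z range, 26 + ord('t') − ord('a') = 45
'6': 0..9 range, 52 + ord('6') − ord('0') = 58

Answer: 54 12 32 45 58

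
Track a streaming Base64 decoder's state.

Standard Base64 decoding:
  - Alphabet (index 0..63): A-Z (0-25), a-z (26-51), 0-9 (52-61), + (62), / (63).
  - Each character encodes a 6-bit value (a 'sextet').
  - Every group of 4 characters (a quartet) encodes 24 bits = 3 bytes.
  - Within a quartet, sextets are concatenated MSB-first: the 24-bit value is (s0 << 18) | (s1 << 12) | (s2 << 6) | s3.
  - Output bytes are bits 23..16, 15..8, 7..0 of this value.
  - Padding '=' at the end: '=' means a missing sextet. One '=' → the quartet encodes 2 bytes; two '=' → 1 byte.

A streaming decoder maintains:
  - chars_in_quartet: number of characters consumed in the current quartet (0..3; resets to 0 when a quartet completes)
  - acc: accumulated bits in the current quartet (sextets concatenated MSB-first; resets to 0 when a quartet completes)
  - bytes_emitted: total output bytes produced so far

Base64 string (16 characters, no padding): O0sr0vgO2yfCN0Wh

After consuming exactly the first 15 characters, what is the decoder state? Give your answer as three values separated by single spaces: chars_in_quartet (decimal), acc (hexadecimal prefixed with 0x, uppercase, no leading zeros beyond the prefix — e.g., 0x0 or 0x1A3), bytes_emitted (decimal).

After char 0 ('O'=14): chars_in_quartet=1 acc=0xE bytes_emitted=0
After char 1 ('0'=52): chars_in_quartet=2 acc=0x3B4 bytes_emitted=0
After char 2 ('s'=44): chars_in_quartet=3 acc=0xED2C bytes_emitted=0
After char 3 ('r'=43): chars_in_quartet=4 acc=0x3B4B2B -> emit 3B 4B 2B, reset; bytes_emitted=3
After char 4 ('0'=52): chars_in_quartet=1 acc=0x34 bytes_emitted=3
After char 5 ('v'=47): chars_in_quartet=2 acc=0xD2F bytes_emitted=3
After char 6 ('g'=32): chars_in_quartet=3 acc=0x34BE0 bytes_emitted=3
After char 7 ('O'=14): chars_in_quartet=4 acc=0xD2F80E -> emit D2 F8 0E, reset; bytes_emitted=6
After char 8 ('2'=54): chars_in_quartet=1 acc=0x36 bytes_emitted=6
After char 9 ('y'=50): chars_in_quartet=2 acc=0xDB2 bytes_emitted=6
After char 10 ('f'=31): chars_in_quartet=3 acc=0x36C9F bytes_emitted=6
After char 11 ('C'=2): chars_in_quartet=4 acc=0xDB27C2 -> emit DB 27 C2, reset; bytes_emitted=9
After char 12 ('N'=13): chars_in_quartet=1 acc=0xD bytes_emitted=9
After char 13 ('0'=52): chars_in_quartet=2 acc=0x374 bytes_emitted=9
After char 14 ('W'=22): chars_in_quartet=3 acc=0xDD16 bytes_emitted=9

Answer: 3 0xDD16 9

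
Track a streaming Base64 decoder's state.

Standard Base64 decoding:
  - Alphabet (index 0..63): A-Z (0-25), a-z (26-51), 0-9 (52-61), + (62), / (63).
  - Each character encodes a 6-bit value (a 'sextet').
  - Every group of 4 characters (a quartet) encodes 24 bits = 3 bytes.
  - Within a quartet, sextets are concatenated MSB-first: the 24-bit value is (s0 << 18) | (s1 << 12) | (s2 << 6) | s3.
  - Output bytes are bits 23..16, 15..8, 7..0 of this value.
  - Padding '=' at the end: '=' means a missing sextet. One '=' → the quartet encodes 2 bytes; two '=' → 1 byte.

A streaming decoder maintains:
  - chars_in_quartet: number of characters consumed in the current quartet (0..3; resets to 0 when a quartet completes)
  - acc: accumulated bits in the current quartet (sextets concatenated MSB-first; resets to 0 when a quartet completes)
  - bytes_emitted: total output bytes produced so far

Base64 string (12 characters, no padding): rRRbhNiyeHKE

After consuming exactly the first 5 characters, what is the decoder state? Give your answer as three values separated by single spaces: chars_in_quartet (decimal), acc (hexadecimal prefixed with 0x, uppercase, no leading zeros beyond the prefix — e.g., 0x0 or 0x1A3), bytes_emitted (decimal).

After char 0 ('r'=43): chars_in_quartet=1 acc=0x2B bytes_emitted=0
After char 1 ('R'=17): chars_in_quartet=2 acc=0xAD1 bytes_emitted=0
After char 2 ('R'=17): chars_in_quartet=3 acc=0x2B451 bytes_emitted=0
After char 3 ('b'=27): chars_in_quartet=4 acc=0xAD145B -> emit AD 14 5B, reset; bytes_emitted=3
After char 4 ('h'=33): chars_in_quartet=1 acc=0x21 bytes_emitted=3

Answer: 1 0x21 3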